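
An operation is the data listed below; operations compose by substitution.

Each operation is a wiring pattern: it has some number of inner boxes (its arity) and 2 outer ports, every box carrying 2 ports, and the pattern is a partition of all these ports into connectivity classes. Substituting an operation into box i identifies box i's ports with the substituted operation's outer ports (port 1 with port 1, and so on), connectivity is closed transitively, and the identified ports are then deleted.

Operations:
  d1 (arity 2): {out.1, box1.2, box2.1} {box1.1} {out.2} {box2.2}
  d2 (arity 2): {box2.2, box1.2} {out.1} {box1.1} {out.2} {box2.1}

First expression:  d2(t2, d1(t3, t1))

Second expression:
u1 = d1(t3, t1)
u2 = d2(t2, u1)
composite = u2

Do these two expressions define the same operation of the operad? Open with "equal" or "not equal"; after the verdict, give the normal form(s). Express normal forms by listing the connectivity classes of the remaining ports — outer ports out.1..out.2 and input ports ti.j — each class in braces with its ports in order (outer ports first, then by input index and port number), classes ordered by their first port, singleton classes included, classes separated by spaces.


equal: each reduces to {out.1} {out.2} {t1.1, t3.2} {t1.2} {t2.1} {t2.2} {t3.1}

The first expression, normalized: {out.1} {out.2} {t1.1, t3.2} {t1.2} {t2.1} {t2.2} {t3.1}
The second expression, normalized: {out.1} {out.2} {t1.1, t3.2} {t1.2} {t2.1} {t2.2} {t3.1}
Same normal form: equal.


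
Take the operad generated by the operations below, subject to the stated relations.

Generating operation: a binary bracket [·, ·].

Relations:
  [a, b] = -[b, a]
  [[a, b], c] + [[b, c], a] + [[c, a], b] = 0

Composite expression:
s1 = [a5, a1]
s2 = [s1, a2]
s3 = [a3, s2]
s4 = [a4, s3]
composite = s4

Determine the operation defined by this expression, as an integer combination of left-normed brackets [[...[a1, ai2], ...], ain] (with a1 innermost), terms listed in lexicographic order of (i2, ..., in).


Expand each bracket as ab - ba; the a1-initial words give the coefficients.
Composite bracket: [a4, [a3, [[a5, a1], a2]]]
Expanding via [a, b] = ab - ba: 16 signed words (2^4 = 16).
The a1-initial words carry the normal form:
  word a1a5a2a3a4 has sign -1, contributing -[[[[a1, a5], a2], a3], a4]

-[[[[a1, a5], a2], a3], a4]


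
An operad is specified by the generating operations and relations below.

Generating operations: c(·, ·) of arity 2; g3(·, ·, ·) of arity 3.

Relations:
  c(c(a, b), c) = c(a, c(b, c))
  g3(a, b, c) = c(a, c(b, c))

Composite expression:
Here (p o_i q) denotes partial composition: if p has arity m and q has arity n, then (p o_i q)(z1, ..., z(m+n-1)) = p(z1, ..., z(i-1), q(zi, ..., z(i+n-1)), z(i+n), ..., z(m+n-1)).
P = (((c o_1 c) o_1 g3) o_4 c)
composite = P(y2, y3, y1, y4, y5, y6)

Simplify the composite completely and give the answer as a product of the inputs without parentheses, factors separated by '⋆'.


y2 ⋆ y3 ⋆ y1 ⋆ y4 ⋆ y5 ⋆ y6

Under associativity of c, the answer is the y's in reading order.
g3(y2, y3, y1) unparenthesizes to y2 ⋆ y3 ⋆ y1
c(y4, y5) unparenthesizes to y4 ⋆ y5
c(g3(y2, y3, y1), c(y4, y5)) unparenthesizes to y2 ⋆ y3 ⋆ y1 ⋆ y4 ⋆ y5
c(c(g3(y2, y3, y1), c(y4, y5)), y6) unparenthesizes to y2 ⋆ y3 ⋆ y1 ⋆ y4 ⋆ y5 ⋆ y6


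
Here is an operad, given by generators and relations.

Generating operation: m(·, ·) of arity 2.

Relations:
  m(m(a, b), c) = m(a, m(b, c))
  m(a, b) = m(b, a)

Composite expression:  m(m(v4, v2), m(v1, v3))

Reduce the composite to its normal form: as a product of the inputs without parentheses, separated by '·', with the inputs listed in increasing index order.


v1 · v2 · v3 · v4

Shape and order are irrelevant to m; the v-input set decides.
m(v4, v2) flattens to v4 · v2
m(v1, v3) flattens to v1 · v3
m(m(v4, v2), m(v1, v3)) flattens to v4 · v2 · v1 · v3
rearranged into index order: v1 · v2 · v3 · v4


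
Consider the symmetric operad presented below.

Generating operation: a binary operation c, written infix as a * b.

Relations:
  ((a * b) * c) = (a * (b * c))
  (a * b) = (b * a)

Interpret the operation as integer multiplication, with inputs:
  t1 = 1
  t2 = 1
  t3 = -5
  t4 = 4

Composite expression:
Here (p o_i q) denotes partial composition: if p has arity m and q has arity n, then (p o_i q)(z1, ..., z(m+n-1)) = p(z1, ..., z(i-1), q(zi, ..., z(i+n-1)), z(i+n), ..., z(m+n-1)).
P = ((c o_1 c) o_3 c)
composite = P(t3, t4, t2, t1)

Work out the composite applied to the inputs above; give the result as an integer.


-20


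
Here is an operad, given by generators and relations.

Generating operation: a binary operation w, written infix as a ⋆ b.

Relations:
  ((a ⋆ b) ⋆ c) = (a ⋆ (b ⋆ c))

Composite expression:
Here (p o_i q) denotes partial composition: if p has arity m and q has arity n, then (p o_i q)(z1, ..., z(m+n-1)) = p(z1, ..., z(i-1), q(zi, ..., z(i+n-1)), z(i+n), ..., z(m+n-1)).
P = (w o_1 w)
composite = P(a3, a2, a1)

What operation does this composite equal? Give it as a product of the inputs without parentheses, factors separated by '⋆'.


a3 ⋆ a2 ⋆ a1

The w-tree's shape is irrelevant; the a-reading-order decides.
(a3 ⋆ a2) reduces to a3 ⋆ a2
((a3 ⋆ a2) ⋆ a1) reduces to a3 ⋆ a2 ⋆ a1


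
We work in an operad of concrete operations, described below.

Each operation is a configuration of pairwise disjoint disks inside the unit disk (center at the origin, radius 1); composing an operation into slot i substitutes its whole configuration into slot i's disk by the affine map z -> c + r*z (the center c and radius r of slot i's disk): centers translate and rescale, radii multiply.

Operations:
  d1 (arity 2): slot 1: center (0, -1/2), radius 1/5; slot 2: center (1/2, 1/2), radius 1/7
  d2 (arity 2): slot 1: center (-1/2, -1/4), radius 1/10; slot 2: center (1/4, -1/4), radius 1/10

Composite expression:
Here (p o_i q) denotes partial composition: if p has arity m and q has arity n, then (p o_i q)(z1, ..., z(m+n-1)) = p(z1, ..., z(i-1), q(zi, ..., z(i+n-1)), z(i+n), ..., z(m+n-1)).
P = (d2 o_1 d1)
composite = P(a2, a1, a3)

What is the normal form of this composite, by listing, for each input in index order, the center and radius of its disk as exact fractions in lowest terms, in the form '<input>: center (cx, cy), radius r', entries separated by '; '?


Below d2, radii multiply path by path; the a-disk centers shift.
input a2: applying the 2 nested substitutions gives center (-1/2, -3/10), radius 1/50
input a1: applying the 2 nested substitutions gives center (-9/20, -1/5), radius 1/70
input a3: applying the 1 nested substitution gives center (1/4, -1/4), radius 1/10

a1: center (-9/20, -1/5), radius 1/70; a2: center (-1/2, -3/10), radius 1/50; a3: center (1/4, -1/4), radius 1/10


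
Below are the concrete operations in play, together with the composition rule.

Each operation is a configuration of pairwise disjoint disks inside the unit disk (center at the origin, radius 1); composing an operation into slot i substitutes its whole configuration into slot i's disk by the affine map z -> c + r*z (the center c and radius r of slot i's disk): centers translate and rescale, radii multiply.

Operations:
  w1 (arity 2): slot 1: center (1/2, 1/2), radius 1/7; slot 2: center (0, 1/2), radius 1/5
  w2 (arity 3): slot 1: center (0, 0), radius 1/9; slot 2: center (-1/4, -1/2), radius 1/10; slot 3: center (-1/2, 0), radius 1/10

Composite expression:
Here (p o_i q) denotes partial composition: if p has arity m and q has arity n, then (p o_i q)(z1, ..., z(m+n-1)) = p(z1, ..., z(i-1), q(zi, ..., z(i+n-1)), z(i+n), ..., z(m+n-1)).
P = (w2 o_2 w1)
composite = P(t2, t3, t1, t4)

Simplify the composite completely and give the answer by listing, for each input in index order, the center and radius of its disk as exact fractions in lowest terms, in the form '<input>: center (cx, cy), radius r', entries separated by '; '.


Follow each t-input down from w2: c' goes to c + r*c', radius to r*r'.
input t2: applying the 1 nested substitution gives center (0, 0), radius 1/9
input t3: applying the 2 nested substitutions gives center (-1/5, -9/20), radius 1/70
input t1: applying the 2 nested substitutions gives center (-1/4, -9/20), radius 1/50
input t4: applying the 1 nested substitution gives center (-1/2, 0), radius 1/10

t1: center (-1/4, -9/20), radius 1/50; t2: center (0, 0), radius 1/9; t3: center (-1/5, -9/20), radius 1/70; t4: center (-1/2, 0), radius 1/10


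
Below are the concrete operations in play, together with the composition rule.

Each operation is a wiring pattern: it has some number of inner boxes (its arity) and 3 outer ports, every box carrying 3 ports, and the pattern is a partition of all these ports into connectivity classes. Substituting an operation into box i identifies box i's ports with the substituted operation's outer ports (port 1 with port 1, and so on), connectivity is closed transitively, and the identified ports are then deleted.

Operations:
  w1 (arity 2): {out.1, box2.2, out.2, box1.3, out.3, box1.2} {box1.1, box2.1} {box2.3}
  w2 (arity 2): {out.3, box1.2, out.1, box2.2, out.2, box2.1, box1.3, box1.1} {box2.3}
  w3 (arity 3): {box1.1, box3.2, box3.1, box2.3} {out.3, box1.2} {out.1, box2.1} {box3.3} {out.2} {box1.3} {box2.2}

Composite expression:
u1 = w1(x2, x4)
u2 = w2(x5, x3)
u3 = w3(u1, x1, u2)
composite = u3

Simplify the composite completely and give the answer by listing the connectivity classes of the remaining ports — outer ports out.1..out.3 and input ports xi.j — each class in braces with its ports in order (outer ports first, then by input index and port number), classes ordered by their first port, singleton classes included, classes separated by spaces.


{out.1, x1.1} {out.2} {out.3, x1.3, x2.2, x2.3, x3.1, x3.2, x4.2, x5.1, x5.2, x5.3} {x1.2} {x2.1, x4.1} {x3.3} {x4.3}

Treat the ports identified at w3 as solder joints: merge, then drop.
composing w1 on (x2, x4), with out.j its own outer ports: {out.1, out.2, out.3, x2.2, x2.3, x4.2} {x2.1, x4.1} {x4.3}
composing w2 on (x5, x3), with out.j its own outer ports: {out.1, out.2, out.3, x3.1, x3.2, x5.1, x5.2, x5.3} {x3.3}
composing w3 on (x2, x4, x1, x5, x3), with out.j its own outer ports: {out.1, x1.1} {out.2} {out.3, x1.3, x2.2, x2.3, x3.1, x3.2, x4.2, x5.1, x5.2, x5.3} {x1.2} {x2.1, x4.1} {x3.3} {x4.3}


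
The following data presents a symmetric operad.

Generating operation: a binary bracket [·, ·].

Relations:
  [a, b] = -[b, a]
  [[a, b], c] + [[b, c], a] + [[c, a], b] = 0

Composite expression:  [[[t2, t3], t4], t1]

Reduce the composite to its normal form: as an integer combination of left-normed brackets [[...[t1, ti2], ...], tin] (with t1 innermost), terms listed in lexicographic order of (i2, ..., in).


Left-normed coefficients sit on the t1-initial expansion words.
Composite bracket: [[[t2, t3], t4], t1]
The bracket unfolds into 8 signed words via [a, b] = ab - ba (2^3 = 8).
Keep just the words that open with t1:
  sign of t1t2t3t4 is -1, so it contributes -[[[t1, t2], t3], t4]
  sign of t1t3t2t4 is +1, so it contributes +[[[t1, t3], t2], t4]
  sign of t1t4t2t3 is +1, so it contributes +[[[t1, t4], t2], t3]
  sign of t1t4t3t2 is -1, so it contributes -[[[t1, t4], t3], t2]

-[[[t1, t2], t3], t4] + [[[t1, t3], t2], t4] + [[[t1, t4], t2], t3] - [[[t1, t4], t3], t2]


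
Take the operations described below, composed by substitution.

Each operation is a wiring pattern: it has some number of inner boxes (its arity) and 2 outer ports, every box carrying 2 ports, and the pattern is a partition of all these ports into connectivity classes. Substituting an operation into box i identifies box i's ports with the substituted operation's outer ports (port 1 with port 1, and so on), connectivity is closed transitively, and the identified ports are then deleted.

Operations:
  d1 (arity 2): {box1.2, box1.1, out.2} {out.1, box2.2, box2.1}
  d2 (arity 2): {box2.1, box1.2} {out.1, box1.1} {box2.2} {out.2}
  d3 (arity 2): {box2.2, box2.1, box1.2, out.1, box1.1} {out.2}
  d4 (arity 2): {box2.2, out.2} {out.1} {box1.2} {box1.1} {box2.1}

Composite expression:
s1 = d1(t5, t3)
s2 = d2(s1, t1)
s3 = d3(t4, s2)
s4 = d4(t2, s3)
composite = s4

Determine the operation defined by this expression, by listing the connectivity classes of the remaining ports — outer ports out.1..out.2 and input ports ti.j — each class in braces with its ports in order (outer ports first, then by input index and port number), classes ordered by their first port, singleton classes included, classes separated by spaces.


{out.1} {out.2} {t1.1, t5.1, t5.2} {t1.2} {t2.1} {t2.2} {t3.1, t3.2, t4.1, t4.2}

Treat the ports identified at d4 as solder joints: merge, then drop.
after d1, the pattern on (t5, t3) reads {out.1, t3.1, t3.2} {out.2, t5.1, t5.2} (out.j = its outer ports)
after d2, the pattern on (t5, t3, t1) reads {out.1, t3.1, t3.2} {out.2} {t1.1, t5.1, t5.2} {t1.2} (out.j = its outer ports)
after d3, the pattern on (t4, t5, t3, t1) reads {out.1, t3.1, t3.2, t4.1, t4.2} {out.2} {t1.1, t5.1, t5.2} {t1.2} (out.j = its outer ports)
after d4, the pattern on (t2, t4, t5, t3, t1) reads {out.1} {out.2} {t1.1, t5.1, t5.2} {t1.2} {t2.1} {t2.2} {t3.1, t3.2, t4.1, t4.2} (out.j = its outer ports)


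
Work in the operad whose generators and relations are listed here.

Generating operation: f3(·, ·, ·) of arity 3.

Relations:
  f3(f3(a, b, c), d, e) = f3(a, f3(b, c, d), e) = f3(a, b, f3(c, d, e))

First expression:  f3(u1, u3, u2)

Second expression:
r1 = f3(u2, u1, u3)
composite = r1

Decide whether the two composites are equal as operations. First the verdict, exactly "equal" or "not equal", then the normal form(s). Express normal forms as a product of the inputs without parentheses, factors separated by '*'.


not equal: they reduce to u1 * u3 * u2 and u2 * u1 * u3

The first expression, normalized: u1 * u3 * u2
The second expression, normalized: u2 * u1 * u3
Different reductions; not equal.


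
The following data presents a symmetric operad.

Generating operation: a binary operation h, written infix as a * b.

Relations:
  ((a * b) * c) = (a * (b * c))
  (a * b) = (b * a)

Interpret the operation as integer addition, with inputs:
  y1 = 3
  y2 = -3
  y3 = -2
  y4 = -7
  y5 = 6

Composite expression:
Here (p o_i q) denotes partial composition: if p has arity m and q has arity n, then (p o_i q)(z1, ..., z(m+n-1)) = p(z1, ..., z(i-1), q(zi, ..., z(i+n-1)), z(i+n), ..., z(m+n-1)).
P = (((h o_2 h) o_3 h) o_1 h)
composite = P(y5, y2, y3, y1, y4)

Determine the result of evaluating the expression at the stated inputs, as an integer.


(y5 * y2) = 3
(y1 * y4) = -4
(y3 * (y1 * y4)) = -6
((y5 * y2) * (y3 * (y1 * y4))) = -3

-3


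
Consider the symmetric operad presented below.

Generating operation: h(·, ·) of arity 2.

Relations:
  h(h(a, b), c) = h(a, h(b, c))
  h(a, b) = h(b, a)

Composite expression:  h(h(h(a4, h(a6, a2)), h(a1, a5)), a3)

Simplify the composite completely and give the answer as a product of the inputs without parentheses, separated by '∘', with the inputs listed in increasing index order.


With h associative and commutative, the a-input set is all that matters.
h(a6, a2) spells out as a6 ∘ a2
h(a4, h(a6, a2)) spells out as a4 ∘ a6 ∘ a2
h(a1, a5) spells out as a1 ∘ a5
h(h(a4, h(a6, a2)), h(a1, a5)) spells out as a4 ∘ a6 ∘ a2 ∘ a1 ∘ a5
h(h(h(a4, h(a6, a2)), h(a1, a5)), a3) spells out as a4 ∘ a6 ∘ a2 ∘ a1 ∘ a5 ∘ a3
putting the inputs in ascending order: a1 ∘ a2 ∘ a3 ∘ a4 ∘ a5 ∘ a6

a1 ∘ a2 ∘ a3 ∘ a4 ∘ a5 ∘ a6


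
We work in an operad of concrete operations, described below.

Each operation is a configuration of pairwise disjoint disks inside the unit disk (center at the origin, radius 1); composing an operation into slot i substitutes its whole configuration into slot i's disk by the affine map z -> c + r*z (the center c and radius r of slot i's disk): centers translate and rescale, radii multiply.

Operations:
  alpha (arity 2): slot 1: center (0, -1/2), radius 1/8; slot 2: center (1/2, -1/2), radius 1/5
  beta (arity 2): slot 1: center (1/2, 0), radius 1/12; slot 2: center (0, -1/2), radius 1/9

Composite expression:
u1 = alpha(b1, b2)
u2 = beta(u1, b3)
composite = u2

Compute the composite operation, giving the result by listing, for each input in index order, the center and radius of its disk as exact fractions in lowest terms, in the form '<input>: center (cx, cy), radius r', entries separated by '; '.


b1: center (1/2, -1/24), radius 1/96; b2: center (13/24, -1/24), radius 1/60; b3: center (0, -1/2), radius 1/9

Only the slot chain above each b matters under beta; compose those maps.
tracing b1 down its 2-map path: center (1/2, -1/24), radius 1/96
tracing b2 down its 2-map path: center (13/24, -1/24), radius 1/60
tracing b3 down its 1-map path: center (0, -1/2), radius 1/9


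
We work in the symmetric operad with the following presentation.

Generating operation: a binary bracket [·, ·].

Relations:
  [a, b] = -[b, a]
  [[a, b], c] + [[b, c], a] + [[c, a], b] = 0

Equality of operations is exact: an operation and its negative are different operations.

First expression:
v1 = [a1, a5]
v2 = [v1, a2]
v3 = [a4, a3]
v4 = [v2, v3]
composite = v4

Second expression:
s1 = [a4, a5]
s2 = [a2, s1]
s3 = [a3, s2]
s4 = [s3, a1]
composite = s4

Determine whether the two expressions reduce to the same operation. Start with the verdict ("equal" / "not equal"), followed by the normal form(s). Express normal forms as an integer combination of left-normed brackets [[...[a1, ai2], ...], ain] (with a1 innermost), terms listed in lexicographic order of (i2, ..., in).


not equal — first -[[[[a1, a5], a2], a3], a4] + [[[[a1, a5], a2], a4], a3], second [[[[a1, a2], a4], a5], a3] - [[[[a1, a2], a5], a4], a3] - [[[[a1, a3], a2], a4], a5] + [[[[a1, a3], a2], a5], a4] + [[[[a1, a3], a4], a5], a2] - [[[[a1, a3], a5], a4], a2] - [[[[a1, a4], a5], a2], a3] + [[[[a1, a5], a4], a2], a3]

In normal form, the first expression is -[[[[a1, a5], a2], a3], a4] + [[[[a1, a5], a2], a4], a3]
In normal form, the second expression is [[[[a1, a2], a4], a5], a3] - [[[[a1, a2], a5], a4], a3] - [[[[a1, a3], a2], a4], a5] + [[[[a1, a3], a2], a5], a4] + [[[[a1, a3], a4], a5], a2] - [[[[a1, a3], a5], a4], a2] - [[[[a1, a4], a5], a2], a3] + [[[[a1, a5], a4], a2], a3]
The forms do not match — not equal.


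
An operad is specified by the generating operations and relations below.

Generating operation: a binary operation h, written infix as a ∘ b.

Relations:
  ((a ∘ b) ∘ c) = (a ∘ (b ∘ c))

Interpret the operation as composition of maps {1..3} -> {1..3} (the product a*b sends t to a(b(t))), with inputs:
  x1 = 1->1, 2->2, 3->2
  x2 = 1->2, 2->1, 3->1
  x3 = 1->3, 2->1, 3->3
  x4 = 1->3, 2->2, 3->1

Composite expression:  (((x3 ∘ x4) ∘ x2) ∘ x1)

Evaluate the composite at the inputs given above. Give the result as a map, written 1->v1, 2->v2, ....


1->1, 2->3, 3->3


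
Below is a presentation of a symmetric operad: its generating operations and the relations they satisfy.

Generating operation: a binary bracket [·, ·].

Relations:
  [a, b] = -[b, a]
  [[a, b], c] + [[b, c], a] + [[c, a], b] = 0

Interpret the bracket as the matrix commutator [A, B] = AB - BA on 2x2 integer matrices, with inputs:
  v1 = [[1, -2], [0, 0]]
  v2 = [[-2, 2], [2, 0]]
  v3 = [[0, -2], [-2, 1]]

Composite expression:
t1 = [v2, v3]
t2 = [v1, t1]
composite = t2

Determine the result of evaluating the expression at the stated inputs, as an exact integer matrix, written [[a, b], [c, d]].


[v2, v3] = [[0, 6], [-6, 0]]
[v1, [v2, v3]] = [[12, 6], [6, -12]]

[[12, 6], [6, -12]]


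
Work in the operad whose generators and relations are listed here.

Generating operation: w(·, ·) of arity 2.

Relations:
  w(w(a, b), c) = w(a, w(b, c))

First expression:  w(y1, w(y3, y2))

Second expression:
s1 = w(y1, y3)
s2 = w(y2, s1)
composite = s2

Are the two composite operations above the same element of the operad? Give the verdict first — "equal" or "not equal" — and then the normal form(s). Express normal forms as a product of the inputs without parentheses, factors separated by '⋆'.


The first expression, normalized: y1 ⋆ y3 ⋆ y2
The second expression, normalized: y2 ⋆ y1 ⋆ y3
The forms do not match — not equal.

not equal: they reduce to y1 ⋆ y3 ⋆ y2 and y2 ⋆ y1 ⋆ y3


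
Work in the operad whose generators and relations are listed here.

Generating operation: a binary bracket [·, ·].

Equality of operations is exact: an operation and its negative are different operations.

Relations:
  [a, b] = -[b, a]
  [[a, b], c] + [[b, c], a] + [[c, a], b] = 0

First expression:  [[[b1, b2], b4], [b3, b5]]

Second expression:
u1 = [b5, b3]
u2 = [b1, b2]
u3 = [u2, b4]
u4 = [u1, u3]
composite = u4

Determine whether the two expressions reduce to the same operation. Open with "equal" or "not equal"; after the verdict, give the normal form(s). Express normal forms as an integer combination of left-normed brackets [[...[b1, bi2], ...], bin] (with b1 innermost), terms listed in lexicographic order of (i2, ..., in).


equal; the common form is [[[[b1, b2], b4], b3], b5] - [[[[b1, b2], b4], b5], b3]

The first expression, normalized: [[[[b1, b2], b4], b3], b5] - [[[[b1, b2], b4], b5], b3]
The second expression, normalized: [[[[b1, b2], b4], b3], b5] - [[[[b1, b2], b4], b5], b3]
Same normal form: equal.


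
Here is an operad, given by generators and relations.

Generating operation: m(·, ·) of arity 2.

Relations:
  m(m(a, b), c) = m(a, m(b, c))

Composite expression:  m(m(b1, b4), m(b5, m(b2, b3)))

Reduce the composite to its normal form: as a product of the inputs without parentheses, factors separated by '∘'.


Associativity of m dissolves the nesting; only the b-input order survives.
m(b1, b4) unparenthesizes to b1 ∘ b4
m(b2, b3) unparenthesizes to b2 ∘ b3
m(b5, m(b2, b3)) unparenthesizes to b5 ∘ b2 ∘ b3
m(m(b1, b4), m(b5, m(b2, b3))) unparenthesizes to b1 ∘ b4 ∘ b5 ∘ b2 ∘ b3

b1 ∘ b4 ∘ b5 ∘ b2 ∘ b3


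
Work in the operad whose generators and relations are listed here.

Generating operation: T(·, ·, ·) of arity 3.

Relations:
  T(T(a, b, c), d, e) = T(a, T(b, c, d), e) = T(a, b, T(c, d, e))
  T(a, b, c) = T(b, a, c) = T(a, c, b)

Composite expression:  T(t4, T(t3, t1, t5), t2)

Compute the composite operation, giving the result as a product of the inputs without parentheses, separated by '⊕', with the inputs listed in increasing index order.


t1 ⊕ t2 ⊕ t3 ⊕ t4 ⊕ t5

Any arrangement under T is one operation, so sort the t-inputs.
T(t3, t1, t5) flattens to t3 ⊕ t1 ⊕ t5
T(t4, T(t3, t1, t5), t2) flattens to t4 ⊕ t3 ⊕ t1 ⊕ t5 ⊕ t2
putting the inputs in ascending order: t1 ⊕ t2 ⊕ t3 ⊕ t4 ⊕ t5


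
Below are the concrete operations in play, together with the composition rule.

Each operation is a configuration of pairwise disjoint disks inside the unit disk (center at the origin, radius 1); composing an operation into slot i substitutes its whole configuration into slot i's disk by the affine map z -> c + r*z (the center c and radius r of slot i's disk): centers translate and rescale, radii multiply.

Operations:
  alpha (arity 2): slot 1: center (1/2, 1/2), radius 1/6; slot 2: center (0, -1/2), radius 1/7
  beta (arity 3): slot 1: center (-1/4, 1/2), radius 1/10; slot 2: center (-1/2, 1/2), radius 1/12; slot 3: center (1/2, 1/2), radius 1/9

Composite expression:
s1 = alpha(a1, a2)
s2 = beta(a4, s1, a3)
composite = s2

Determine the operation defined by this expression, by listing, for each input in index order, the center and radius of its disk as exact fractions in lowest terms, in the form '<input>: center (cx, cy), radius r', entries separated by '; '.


a1: center (-11/24, 13/24), radius 1/72; a2: center (-1/2, 11/24), radius 1/84; a3: center (1/2, 1/2), radius 1/9; a4: center (-1/4, 1/2), radius 1/10

Only the slot chain above each a matters under beta; compose those maps.
a4: after 1 affine step, its disk has center (-1/4, 1/2), radius 1/10
a1: after 2 affine steps, its disk has center (-11/24, 13/24), radius 1/72
a2: after 2 affine steps, its disk has center (-1/2, 11/24), radius 1/84
a3: after 1 affine step, its disk has center (1/2, 1/2), radius 1/9


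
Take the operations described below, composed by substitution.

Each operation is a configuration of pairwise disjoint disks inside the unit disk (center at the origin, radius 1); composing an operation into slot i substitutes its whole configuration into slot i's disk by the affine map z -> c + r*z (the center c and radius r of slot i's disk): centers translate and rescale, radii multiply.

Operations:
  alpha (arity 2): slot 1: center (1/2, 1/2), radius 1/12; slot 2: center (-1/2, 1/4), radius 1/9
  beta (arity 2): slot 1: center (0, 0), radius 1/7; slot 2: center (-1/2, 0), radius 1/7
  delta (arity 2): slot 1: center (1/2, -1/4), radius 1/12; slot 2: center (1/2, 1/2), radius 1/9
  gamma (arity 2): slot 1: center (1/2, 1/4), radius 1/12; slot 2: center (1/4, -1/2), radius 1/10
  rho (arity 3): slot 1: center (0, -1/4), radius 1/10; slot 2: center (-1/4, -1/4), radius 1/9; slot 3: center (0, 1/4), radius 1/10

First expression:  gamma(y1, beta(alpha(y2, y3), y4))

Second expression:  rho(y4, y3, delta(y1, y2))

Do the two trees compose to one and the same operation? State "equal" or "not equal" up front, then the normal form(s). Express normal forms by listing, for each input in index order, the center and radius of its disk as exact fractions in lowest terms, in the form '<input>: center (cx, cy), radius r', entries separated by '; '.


not equal; the first gives y1: center (1/2, 1/4), radius 1/12; y2: center (9/35, -69/140), radius 1/840; y3: center (17/70, -139/280), radius 1/630; y4: center (1/5, -1/2), radius 1/70 and the second y1: center (1/20, 9/40), radius 1/120; y2: center (1/20, 3/10), radius 1/90; y3: center (-1/4, -1/4), radius 1/9; y4: center (0, -1/4), radius 1/10

Normal form of the first expression: y1: center (1/2, 1/4), radius 1/12; y2: center (9/35, -69/140), radius 1/840; y3: center (17/70, -139/280), radius 1/630; y4: center (1/5, -1/2), radius 1/70
Normal form of the second expression: y1: center (1/20, 9/40), radius 1/120; y2: center (1/20, 3/10), radius 1/90; y3: center (-1/4, -1/4), radius 1/9; y4: center (0, -1/4), radius 1/10
The forms do not match — not equal.


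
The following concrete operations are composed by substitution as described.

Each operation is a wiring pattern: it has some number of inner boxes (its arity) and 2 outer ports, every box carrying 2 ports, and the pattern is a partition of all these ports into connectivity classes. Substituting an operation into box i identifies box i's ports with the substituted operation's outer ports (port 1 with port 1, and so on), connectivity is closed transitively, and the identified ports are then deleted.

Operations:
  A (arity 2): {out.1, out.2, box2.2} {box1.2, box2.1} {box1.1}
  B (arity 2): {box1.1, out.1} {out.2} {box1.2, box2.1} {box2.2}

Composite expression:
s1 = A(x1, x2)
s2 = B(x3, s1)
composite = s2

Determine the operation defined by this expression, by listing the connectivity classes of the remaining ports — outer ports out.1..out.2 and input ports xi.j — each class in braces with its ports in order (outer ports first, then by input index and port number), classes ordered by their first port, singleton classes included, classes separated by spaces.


Connectivity passes through glued B-boundaries; trace each wire chain.
stage A: inputs (x1, x2), connectivity {out.1, out.2, x2.2} {x1.1} {x1.2, x2.1}, out.j its boundary
stage B: inputs (x3, x1, x2), connectivity {out.1, x3.1} {out.2} {x1.1} {x1.2, x2.1} {x2.2, x3.2}, out.j its boundary

{out.1, x3.1} {out.2} {x1.1} {x1.2, x2.1} {x2.2, x3.2}


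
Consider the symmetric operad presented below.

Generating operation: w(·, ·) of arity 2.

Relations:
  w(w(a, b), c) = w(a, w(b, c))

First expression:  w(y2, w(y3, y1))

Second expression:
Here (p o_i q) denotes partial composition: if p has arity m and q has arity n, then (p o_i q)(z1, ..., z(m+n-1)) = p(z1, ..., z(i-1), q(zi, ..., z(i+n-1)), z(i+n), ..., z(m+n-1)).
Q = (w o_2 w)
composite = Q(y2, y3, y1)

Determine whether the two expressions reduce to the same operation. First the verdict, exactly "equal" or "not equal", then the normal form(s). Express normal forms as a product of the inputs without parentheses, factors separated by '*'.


equal; the common form is y2 * y3 * y1

The first expression reduces to y2 * y3 * y1
The second expression reduces to y2 * y3 * y1
Both agree, so they are equal.


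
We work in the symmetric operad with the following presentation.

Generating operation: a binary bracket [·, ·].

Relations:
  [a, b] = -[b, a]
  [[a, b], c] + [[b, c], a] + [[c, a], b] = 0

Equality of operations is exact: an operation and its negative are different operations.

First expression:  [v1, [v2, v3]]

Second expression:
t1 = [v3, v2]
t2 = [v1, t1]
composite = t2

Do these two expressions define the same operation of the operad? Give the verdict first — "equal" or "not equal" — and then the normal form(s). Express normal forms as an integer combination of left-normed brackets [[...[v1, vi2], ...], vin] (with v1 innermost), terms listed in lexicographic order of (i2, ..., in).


not equal; first: [[v1, v2], v3] - [[v1, v3], v2]; second: -[[v1, v2], v3] + [[v1, v3], v2]

The first expression, normalized: [[v1, v2], v3] - [[v1, v3], v2]
The second expression, normalized: -[[v1, v2], v3] + [[v1, v3], v2]
Distinct normal forms: not equal.


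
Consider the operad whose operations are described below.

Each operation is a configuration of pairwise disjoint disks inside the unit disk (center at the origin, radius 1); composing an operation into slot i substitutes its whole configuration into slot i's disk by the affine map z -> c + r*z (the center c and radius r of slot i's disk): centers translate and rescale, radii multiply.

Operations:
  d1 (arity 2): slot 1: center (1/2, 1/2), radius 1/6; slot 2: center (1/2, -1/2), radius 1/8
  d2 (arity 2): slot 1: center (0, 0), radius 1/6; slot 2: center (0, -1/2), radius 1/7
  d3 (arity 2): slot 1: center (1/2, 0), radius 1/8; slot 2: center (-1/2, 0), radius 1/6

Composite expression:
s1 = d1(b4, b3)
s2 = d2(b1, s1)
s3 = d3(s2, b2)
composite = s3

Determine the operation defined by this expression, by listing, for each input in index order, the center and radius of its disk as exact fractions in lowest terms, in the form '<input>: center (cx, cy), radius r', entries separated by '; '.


Each b-disk chains the slot maps above it in d3; radii multiply.
b1: after 2 affine steps, its disk has center (1/2, 0), radius 1/48
b4: after 3 affine steps, its disk has center (57/112, -3/56), radius 1/336
b3: after 3 affine steps, its disk has center (57/112, -1/14), radius 1/448
b2: after 1 affine step, its disk has center (-1/2, 0), radius 1/6

b1: center (1/2, 0), radius 1/48; b2: center (-1/2, 0), radius 1/6; b3: center (57/112, -1/14), radius 1/448; b4: center (57/112, -3/56), radius 1/336


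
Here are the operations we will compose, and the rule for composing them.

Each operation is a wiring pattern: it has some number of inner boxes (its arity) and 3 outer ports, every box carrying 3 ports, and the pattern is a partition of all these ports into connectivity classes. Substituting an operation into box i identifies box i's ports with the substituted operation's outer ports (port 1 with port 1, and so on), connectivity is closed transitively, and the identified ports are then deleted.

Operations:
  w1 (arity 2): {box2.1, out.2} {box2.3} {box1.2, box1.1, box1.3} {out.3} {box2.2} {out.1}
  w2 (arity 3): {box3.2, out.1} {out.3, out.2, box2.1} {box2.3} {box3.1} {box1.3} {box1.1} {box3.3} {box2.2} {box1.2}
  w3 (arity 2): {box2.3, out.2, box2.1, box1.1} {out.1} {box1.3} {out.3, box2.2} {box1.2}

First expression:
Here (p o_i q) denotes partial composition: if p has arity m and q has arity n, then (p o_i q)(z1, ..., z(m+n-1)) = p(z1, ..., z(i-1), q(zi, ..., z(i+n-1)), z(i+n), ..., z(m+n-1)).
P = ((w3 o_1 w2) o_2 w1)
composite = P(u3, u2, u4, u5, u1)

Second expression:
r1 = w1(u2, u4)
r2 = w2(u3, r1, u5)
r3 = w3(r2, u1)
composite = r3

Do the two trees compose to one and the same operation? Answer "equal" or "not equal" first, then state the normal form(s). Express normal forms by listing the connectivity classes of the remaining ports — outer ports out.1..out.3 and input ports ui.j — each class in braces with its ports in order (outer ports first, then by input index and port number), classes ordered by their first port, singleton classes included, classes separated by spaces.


equal; the common form is {out.1} {out.2, u1.1, u1.3, u5.2} {out.3, u1.2} {u2.1, u2.2, u2.3} {u3.1} {u3.2} {u3.3} {u4.1} {u4.2} {u4.3} {u5.1} {u5.3}

Reducing the first expression gives {out.1} {out.2, u1.1, u1.3, u5.2} {out.3, u1.2} {u2.1, u2.2, u2.3} {u3.1} {u3.2} {u3.3} {u4.1} {u4.2} {u4.3} {u5.1} {u5.3}
Reducing the second expression gives {out.1} {out.2, u1.1, u1.3, u5.2} {out.3, u1.2} {u2.1, u2.2, u2.3} {u3.1} {u3.2} {u3.3} {u4.1} {u4.2} {u4.3} {u5.1} {u5.3}
Both agree, so they are equal.


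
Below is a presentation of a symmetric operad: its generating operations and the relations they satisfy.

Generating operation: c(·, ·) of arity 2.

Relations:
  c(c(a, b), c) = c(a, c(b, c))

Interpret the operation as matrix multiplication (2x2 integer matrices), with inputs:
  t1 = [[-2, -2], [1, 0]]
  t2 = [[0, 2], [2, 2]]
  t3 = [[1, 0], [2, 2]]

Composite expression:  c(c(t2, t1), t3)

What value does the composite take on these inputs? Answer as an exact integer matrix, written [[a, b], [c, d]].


[[2, 0], [-10, -8]]

c(t2, t1) = [[2, 0], [-2, -4]]
c(c(t2, t1), t3) = [[2, 0], [-10, -8]]


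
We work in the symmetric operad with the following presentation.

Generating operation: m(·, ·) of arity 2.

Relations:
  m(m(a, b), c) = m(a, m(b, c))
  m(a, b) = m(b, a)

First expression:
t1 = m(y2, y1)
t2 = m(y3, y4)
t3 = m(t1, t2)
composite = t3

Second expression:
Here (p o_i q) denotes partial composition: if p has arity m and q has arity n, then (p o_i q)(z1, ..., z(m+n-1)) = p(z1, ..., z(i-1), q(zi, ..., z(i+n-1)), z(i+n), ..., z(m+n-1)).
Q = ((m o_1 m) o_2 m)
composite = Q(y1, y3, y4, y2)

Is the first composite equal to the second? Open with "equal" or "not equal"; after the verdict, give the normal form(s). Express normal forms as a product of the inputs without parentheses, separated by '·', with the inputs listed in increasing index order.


equal — both sides give y1 · y2 · y3 · y4

The first expression reduces to y1 · y2 · y3 · y4
The second expression reduces to y1 · y2 · y3 · y4
The normal forms match — equal.


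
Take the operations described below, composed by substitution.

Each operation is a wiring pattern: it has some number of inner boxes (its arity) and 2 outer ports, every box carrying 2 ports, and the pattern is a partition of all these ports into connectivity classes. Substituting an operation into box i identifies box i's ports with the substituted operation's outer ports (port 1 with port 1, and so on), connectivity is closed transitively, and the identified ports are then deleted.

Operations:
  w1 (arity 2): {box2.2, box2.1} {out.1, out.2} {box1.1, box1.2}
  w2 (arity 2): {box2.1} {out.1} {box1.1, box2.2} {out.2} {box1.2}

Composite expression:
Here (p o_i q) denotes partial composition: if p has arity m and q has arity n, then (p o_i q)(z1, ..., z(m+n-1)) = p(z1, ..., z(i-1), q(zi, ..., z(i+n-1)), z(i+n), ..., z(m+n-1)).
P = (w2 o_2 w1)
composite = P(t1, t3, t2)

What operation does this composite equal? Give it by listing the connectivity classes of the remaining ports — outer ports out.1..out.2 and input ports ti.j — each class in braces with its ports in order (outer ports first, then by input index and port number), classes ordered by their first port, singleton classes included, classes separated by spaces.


{out.1} {out.2} {t1.1} {t1.2} {t2.1, t2.2} {t3.1, t3.2}

Reachability decides: close wires over w2-identified ports.
composing w1 on (t3, t2), with out.j its own outer ports: {out.1, out.2} {t2.1, t2.2} {t3.1, t3.2}
composing w2 on (t1, t3, t2), with out.j its own outer ports: {out.1} {out.2} {t1.1} {t1.2} {t2.1, t2.2} {t3.1, t3.2}


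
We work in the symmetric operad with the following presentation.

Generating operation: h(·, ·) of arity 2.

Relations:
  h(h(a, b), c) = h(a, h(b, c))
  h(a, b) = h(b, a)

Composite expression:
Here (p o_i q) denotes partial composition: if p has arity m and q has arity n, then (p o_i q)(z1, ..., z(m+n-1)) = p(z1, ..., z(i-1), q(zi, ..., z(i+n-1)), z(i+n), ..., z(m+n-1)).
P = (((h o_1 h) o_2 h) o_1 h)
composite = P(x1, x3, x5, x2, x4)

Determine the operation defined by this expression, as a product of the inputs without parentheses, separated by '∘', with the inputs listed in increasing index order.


x1 ∘ x2 ∘ x3 ∘ x4 ∘ x5

Any arrangement under h is one operation, so sort the x-inputs.
h(x1, x3) collapses to x1 ∘ x3
h(x5, x2) collapses to x5 ∘ x2
h(h(x1, x3), h(x5, x2)) collapses to x1 ∘ x3 ∘ x5 ∘ x2
h(h(h(x1, x3), h(x5, x2)), x4) collapses to x1 ∘ x3 ∘ x5 ∘ x2 ∘ x4
reordering the factors by index: x1 ∘ x2 ∘ x3 ∘ x4 ∘ x5


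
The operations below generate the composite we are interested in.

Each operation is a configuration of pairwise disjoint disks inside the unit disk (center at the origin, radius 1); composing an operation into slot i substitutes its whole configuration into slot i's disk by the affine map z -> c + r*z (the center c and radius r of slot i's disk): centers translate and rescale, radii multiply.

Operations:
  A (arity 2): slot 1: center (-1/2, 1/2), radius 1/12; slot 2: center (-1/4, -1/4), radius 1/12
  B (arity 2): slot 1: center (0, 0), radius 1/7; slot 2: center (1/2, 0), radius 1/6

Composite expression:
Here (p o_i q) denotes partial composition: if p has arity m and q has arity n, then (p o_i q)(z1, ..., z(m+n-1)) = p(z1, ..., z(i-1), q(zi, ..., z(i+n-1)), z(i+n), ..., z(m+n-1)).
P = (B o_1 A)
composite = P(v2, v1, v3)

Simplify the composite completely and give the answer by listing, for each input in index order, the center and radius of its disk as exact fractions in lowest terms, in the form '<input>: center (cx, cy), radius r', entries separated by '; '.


Affine substitution under B: radii multiply and v-centers shift.
tracing v2 down its 2-map path: center (-1/14, 1/14), radius 1/84
tracing v1 down its 2-map path: center (-1/28, -1/28), radius 1/84
tracing v3 down its 1-map path: center (1/2, 0), radius 1/6

v1: center (-1/28, -1/28), radius 1/84; v2: center (-1/14, 1/14), radius 1/84; v3: center (1/2, 0), radius 1/6


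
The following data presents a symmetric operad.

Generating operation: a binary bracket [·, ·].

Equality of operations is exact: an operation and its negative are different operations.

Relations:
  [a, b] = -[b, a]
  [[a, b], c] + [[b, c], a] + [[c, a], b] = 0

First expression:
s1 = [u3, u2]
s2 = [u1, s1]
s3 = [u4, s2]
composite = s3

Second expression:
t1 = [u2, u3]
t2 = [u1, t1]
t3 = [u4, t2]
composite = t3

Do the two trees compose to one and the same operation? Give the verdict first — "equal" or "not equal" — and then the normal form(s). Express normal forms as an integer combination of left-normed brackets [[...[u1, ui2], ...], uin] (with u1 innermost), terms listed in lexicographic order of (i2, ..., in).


Normal form of the first expression: [[[u1, u2], u3], u4] - [[[u1, u3], u2], u4]
Normal form of the second expression: -[[[u1, u2], u3], u4] + [[[u1, u3], u2], u4]
Distinct normal forms: not equal.

not equal; first: [[[u1, u2], u3], u4] - [[[u1, u3], u2], u4]; second: -[[[u1, u2], u3], u4] + [[[u1, u3], u2], u4]


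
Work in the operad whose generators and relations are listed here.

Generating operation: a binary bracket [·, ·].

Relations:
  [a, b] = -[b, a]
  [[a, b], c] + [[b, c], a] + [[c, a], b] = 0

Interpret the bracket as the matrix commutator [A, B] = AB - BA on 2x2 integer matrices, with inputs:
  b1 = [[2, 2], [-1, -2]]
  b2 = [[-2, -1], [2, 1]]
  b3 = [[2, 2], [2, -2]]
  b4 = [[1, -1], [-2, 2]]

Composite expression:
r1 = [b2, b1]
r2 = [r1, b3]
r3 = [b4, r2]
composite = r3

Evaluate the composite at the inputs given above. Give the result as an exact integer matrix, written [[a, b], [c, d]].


[[-40, -24], [88, 40]]

[b2, b1] = [[-3, -2], [5, 3]]
[[b2, b1], b3] = [[-14, -4], [32, 14]]
[b4, [[b2, b1], b3]] = [[-40, -24], [88, 40]]
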